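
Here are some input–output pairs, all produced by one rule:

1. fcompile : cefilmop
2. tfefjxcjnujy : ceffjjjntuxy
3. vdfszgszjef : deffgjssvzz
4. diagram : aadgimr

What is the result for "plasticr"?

The transformation: sort the characters into alphabetical order.
Applying that to "plasticr" gives "acilprst".

acilprst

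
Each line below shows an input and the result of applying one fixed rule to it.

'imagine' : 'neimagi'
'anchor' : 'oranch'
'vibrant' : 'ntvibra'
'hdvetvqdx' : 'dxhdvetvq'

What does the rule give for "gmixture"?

regmixtu

The rule is to move the last 2 characters to the front (rotate right by 2).
So "gmixture" becomes "regmixtu".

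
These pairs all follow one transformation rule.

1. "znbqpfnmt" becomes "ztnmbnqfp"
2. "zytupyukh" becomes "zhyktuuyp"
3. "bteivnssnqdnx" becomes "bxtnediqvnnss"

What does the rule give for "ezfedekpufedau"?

The pattern: take characters alternately from the front and the back (1st, last, 2nd, 2nd-last, ...).
Doing the same to "ezfedekpufedau": "euzafdeedfeukp".

euzafdeedfeukp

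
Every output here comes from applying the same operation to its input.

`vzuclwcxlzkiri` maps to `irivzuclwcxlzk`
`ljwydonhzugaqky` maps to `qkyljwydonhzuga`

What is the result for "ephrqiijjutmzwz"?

Each output is the input with this applied: move the last 3 characters to the front (rotate right by 3).
Doing the same to "ephrqiijjutmzwz": "zwzephrqiijjutm".

zwzephrqiijjutm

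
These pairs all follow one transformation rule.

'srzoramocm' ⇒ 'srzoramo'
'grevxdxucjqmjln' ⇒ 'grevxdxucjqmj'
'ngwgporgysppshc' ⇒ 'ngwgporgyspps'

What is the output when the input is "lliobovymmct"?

lliobovymm

The pattern: delete the last 2 characters.
Doing the same to "lliobovymmct": "lliobovymm".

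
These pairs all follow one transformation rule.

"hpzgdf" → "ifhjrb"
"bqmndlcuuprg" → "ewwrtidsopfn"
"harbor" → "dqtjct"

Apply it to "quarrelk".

tgnmswct

Each output is the input with this applied: shift every letter 2 places forward in the alphabet (wrapping around), then swap the front and back halves of the string.
Working it through for "quarrelk": intermediate "swcttgnm", final "tgnmswct".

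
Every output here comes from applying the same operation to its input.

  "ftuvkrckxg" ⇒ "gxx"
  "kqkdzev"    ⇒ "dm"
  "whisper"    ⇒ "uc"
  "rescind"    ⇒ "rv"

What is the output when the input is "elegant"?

yn

The rule is to keep one character in every 3, starting at position 2 (positions 2nd, 5th, 8th, ...), then shift every letter 13 places forward in the alphabet (wrapping around) — i.e. ROT13.
Applying both steps to "elegant": "la", then "yn".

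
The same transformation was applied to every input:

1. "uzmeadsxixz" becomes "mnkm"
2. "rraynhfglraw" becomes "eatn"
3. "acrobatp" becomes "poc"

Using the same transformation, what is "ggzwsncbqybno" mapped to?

The rule is to shift every letter 13 places forward in the alphabet (wrapping around) — i.e. ROT13, then keep one character in every 3, starting at position 2 (positions 2nd, 5th, 8th, ...).
So "ggzwsncbqybno" becomes "tfoo".

tfoo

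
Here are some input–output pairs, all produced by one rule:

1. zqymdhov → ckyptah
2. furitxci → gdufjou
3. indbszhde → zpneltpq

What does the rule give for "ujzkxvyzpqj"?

The pattern: delete the first character, then shift every letter 12 places forward in the alphabet (wrapping around).
On "ujzkxvyzpqj" that produces "vlwjhklbcv".
(Check on "zqymdhov": → "qymdhov" → "ckyptah" ✓)

vlwjhklbcv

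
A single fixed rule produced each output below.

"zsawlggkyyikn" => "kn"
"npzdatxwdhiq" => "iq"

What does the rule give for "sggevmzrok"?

The rule is to keep only the last 2 characters.
"sggevmzrok" → "ok".

ok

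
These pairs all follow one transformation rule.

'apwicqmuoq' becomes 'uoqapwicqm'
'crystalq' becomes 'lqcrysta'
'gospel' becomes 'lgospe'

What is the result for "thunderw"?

rwthunde

Each output is the input with this applied: move the first 2 characters to the end (rotate left by 2), then swap the front and back halves of the string.
For "thunderw", step one produces "underwth"; step two turns that into "rwthunde".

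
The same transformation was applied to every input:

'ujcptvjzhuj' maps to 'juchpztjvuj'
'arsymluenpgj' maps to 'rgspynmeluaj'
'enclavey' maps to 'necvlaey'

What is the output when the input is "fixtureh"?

iexrtufh

Each output is the input with this applied: take characters alternately from the front and the back (1st, last, 2nd, 2nd-last, ...), then move the first 2 characters to the end (rotate left by 2).
"fixtureh" → "fhiexrtu" → "iexrtufh".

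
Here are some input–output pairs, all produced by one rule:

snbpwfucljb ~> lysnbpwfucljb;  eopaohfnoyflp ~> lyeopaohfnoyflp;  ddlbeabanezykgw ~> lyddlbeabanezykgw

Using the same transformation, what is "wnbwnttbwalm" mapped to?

The rule is to prepend "ly".
For "wnbwnttbwalm" the result is "lywnbwnttbwalm".

lywnbwnttbwalm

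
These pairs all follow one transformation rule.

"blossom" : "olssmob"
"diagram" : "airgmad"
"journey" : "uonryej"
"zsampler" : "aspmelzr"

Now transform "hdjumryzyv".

jdmuyryzhv

Each output is the input with this applied: move the first character to the end, then swap each adjacent pair of characters (1↔2, 3↔4, ...).
On "hdjumryzyv": the first step gives "djumryzyvh", and the second then gives "jdmuyryzhv".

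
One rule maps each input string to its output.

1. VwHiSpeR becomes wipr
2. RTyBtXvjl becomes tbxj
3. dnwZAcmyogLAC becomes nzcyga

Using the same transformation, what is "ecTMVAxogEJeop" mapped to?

cmaoeep

The pattern: keep every other character starting from the second (positions 2nd, 4th, 6th, ...), then convert every letter to lowercase.
Doing the same to "ecTMVAxogEJeop": "cmaoeep".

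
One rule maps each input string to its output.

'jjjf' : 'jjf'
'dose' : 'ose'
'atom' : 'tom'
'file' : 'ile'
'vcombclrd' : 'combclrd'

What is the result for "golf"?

olf

What's happening: delete the first character.
For "golf" the result is "olf".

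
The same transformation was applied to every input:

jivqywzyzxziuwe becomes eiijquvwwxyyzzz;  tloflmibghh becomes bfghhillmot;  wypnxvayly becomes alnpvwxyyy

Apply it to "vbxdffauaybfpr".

aabbdfffpruvxy

In each case the input is transformed by: sort the characters into alphabetical order.
For "vbxdffauaybfpr" the result is "aabbdfffpruvxy".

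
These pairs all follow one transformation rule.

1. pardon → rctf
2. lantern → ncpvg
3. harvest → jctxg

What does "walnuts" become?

Rule — shift every letter 2 places forward in the alphabet (wrapping around), then delete the last 2 characters.
"walnuts" → "ycnpwvu" → "ycnpw".
(Check on "harvest": → "jctxguv" → "jctxg" ✓)

ycnpw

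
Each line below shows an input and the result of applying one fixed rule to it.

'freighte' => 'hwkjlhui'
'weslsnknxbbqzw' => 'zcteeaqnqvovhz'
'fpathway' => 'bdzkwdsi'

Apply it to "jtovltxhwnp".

The transformation: shift every letter 3 places forward in the alphabet (wrapping around), then reverse the string.
Working it through for "jtovltxhwnp": intermediate "mwryowakzqs", final "sqzkawoyrwm".

sqzkawoyrwm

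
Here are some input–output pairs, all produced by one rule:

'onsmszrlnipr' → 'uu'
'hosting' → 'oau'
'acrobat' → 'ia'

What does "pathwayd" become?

The pattern: shift every letter 7 places forward in the alphabet (wrapping around), then keep only the vowels.
Applying both steps to "pathwayd": "whaodhfk", then "ao".

ao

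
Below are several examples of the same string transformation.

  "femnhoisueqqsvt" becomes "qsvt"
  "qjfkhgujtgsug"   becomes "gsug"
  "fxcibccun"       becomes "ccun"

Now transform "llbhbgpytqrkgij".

kgij

Looking at the pairs, the operation is to keep only the last 4 characters.
So "llbhbgpytqrkgij" becomes "kgij".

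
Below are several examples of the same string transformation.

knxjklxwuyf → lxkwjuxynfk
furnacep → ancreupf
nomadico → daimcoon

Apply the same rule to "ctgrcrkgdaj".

rkcgrdgatjc

In each case the input is transformed by: take characters alternately from the front and the back (1st, last, 2nd, 2nd-last, ...), then reverse the string.
So "ctgrcrkgdaj" becomes "rkcgrdgatjc".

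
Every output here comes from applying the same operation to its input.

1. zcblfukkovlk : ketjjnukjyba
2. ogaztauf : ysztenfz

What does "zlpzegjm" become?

ydfilyko

In each case the input is transformed by: shift every letter 1 place backward in the alphabet (wrapping around), then move the first 3 characters to the end (rotate left by 3).
"zlpzegjm" → "ykoydfil" → "ydfilyko".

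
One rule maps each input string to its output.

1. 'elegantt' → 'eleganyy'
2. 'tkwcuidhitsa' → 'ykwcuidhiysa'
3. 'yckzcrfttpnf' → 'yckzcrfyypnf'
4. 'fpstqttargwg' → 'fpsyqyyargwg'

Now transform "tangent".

yangeny

Rule — replace every "t" with "y".
Applying that to "tangent" gives "yangeny".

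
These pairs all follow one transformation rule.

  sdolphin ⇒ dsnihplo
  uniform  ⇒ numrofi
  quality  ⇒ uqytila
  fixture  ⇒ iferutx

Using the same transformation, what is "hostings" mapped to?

What's happening: move the first 2 characters to the end (rotate left by 2), then reverse the string.
Applying both steps to "hostings": "stingsho", then "ohsgnits".

ohsgnits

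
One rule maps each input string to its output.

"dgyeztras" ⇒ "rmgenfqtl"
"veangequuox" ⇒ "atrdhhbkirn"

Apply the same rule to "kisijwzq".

What's happening: shift every letter 13 places forward in the alphabet (wrapping around) — i.e. ROT13, then move the first 3 characters to the end (rotate left by 3).
On "kisijwzq": the first step gives "xvfvwjmd", and the second then gives "vwjmdxvf".
(Check on "veangequuox": → "irnatrdhhbk" → "atrdhhbkirn" ✓)

vwjmdxvf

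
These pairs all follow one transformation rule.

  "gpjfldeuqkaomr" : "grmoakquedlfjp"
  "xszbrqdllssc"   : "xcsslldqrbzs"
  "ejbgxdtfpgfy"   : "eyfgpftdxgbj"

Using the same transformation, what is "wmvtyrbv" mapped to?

The rule is to move the first character to the end, then reverse the string.
For "wmvtyrbv" the result is "wvbrytvm".

wvbrytvm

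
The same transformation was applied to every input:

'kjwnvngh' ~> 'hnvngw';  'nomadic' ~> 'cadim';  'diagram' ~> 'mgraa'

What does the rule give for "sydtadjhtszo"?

otadjhtszd

What's happening: delete the first 2 characters, then swap the first and last characters.
For "sydtadjhtszo", step one produces "dtadjhtszo"; step two turns that into "otadjhtszd".
(Check on "kjwnvngh": → "wnvngh" → "hnvngw" ✓)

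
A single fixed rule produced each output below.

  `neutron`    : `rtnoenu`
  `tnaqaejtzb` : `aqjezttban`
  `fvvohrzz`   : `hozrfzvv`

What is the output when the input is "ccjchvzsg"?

hczvgsccj

The rule is to move the first 3 characters to the end (rotate left by 3), then swap each adjacent pair of characters (1↔2, 3↔4, ...).
Applying both steps to "ccjchvzsg": "chvzsgccj", then "hczvgsccj".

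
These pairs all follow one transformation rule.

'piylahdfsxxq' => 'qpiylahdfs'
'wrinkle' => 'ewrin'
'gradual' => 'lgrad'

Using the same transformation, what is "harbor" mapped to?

rhar

The pattern: move the last character to the front, then delete the last 2 characters.
For "harbor", step one produces "rharbo"; step two turns that into "rhar".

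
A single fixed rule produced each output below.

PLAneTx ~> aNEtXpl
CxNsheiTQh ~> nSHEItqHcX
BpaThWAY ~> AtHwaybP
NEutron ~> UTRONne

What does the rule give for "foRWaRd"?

In each case the input is transformed by: move the first 2 characters to the end (rotate left by 2), then flip the case of every letter.
Applying both steps to "foRWaRd": "RWaRdfo", then "rwArDFO".

rwArDFO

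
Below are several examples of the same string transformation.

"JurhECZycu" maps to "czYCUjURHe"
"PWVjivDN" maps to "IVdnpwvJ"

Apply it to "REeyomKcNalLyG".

CnALlYgreEYOMk

What's happening: flip the case of every letter, then swap the front and back halves of the string.
Applying both steps to "REeyomKcNalLyG": "reEYOMkCnALlYg", then "CnALlYgreEYOMk".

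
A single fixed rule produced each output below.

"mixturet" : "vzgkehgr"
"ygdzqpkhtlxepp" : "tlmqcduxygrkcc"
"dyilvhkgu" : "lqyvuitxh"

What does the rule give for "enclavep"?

What's happening: shift every letter 13 places forward in the alphabet (wrapping around) — i.e. ROT13, then swap each adjacent pair of characters (1↔2, 3↔4, ...).
On "enclavep": the first step gives "rapynirc", and the second then gives "arypincr".

arypincr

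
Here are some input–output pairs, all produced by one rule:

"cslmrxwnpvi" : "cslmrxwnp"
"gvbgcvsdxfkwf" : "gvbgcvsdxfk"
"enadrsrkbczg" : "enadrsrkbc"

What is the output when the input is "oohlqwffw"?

In each case the input is transformed by: delete the last 2 characters.
Doing the same to "oohlqwffw": "oohlqwf".

oohlqwf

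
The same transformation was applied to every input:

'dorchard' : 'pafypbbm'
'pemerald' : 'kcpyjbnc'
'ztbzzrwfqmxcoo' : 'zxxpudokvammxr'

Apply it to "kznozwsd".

lmxuqbix

Each output is the input with this applied: shift every letter 2 places backward in the alphabet (wrapping around), then move the first 2 characters to the end (rotate left by 2).
Starting from "kznozwsd": after the first operation, "ixlmxuqb"; after the second, "lmxuqbix".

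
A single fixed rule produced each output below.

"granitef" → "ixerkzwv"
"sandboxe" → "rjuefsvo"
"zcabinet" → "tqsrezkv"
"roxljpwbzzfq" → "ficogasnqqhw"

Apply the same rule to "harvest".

rymijvk

Rule — shift every letter 9 places backward in the alphabet (wrapping around), then swap each adjacent pair of characters (1↔2, 3↔4, ...).
So "harvest" becomes "rymijvk".
(Check on "sandboxe": → "jreusfov" → "rjuefsvo" ✓)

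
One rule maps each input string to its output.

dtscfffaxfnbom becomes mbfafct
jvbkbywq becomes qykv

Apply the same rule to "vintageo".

ogti

Looking at the pairs, the operation is to reverse the string, then keep every other character starting from the first (positions 1st, 3rd, 5th, ...).
Working it through for "vintageo": intermediate "oegatniv", final "ogti".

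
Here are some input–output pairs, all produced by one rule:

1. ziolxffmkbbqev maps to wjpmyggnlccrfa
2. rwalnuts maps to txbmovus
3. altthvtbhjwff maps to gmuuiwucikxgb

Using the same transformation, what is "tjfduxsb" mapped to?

ckgevytu

Each output is the input with this applied: swap the first and last characters, then shift every letter 1 place forward in the alphabet (wrapping around).
For "tjfduxsb", step one produces "bjfduxst"; step two turns that into "ckgevytu".
(Check on "altthvtbhjwff": → "fltthvtbhjwfa" → "gmuuiwucikxgb" ✓)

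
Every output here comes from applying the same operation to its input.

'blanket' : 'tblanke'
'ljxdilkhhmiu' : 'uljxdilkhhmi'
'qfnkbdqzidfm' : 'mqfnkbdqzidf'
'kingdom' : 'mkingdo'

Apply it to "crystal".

lcrysta

Rule — move the last character to the front.
For "crystal" the result is "lcrysta".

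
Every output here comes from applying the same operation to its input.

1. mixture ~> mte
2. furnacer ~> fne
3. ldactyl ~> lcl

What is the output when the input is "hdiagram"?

haa

The pattern: keep one character in every 3, starting at position 1 (positions 1st, 4th, 7th, ...).
Doing the same to "hdiagram": "haa".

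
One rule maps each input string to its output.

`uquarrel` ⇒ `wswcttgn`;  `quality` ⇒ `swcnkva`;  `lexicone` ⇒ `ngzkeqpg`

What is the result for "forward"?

In each case the input is transformed by: shift every letter 2 places forward in the alphabet (wrapping around).
"forward" → "hqtyctf".

hqtyctf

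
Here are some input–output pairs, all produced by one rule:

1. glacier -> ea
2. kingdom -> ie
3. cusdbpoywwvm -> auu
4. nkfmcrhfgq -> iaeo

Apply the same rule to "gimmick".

The pattern: shift every letter 2 places backward in the alphabet (wrapping around), then keep only the vowels.
Starting from "gimmick": after the first operation, "egkkgai"; after the second, "eai".

eai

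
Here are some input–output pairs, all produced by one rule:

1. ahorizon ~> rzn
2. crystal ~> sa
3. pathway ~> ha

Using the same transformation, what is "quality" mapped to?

Rule — delete the first 2 characters, then keep every other character starting from the second (positions 2nd, 4th, 6th, ...).
Starting from "quality": after the first operation, "ality"; after the second, "lt".

lt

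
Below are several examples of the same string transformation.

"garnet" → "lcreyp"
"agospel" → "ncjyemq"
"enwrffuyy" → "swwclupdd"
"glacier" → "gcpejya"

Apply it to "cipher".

In each case the input is transformed by: shift every letter 2 places backward in the alphabet (wrapping around), then move the last 3 characters to the front (rotate right by 3).
Starting from "cipher": after the first operation, "agnfcp"; after the second, "fcpagn".
(Check on "glacier": → "ejyagcp" → "gcpejya" ✓)

fcpagn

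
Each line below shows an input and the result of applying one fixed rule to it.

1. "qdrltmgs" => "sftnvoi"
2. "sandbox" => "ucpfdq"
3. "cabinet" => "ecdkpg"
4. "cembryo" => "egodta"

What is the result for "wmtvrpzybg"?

The transformation: shift every letter 2 places forward in the alphabet (wrapping around), then delete the last character.
Applying both steps to "wmtvrpzybg": "yovxtrbadi", then "yovxtrbad".

yovxtrbad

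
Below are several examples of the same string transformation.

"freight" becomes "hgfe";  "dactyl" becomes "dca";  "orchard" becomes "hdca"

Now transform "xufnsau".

snfa

The pattern: sort the characters into reverse alphabetical order, then delete the first 3 characters.
Doing the same to "xufnsau": "snfa".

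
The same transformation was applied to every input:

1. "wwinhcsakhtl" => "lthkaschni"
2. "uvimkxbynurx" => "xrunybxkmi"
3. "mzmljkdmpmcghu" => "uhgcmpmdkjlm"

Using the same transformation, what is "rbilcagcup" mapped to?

pucgacli

What's happening: reverse the string, then delete the last 2 characters.
On "rbilcagcup": the first step gives "pucgaclibr", and the second then gives "pucgacli".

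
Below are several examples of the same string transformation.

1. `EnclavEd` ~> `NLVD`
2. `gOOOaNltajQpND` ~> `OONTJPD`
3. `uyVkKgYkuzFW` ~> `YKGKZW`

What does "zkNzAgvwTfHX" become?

What's happening: keep every other character starting from the second (positions 2nd, 4th, 6th, ...), then convert every letter to uppercase.
Working it through for "zkNzAgvwTfHX": intermediate "kzgwfX", final "KZGWFX".

KZGWFX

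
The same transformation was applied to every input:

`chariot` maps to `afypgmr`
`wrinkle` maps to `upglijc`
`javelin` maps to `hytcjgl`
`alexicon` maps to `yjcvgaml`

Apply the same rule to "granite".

epylgrc

What's happening: shift every letter 2 places backward in the alphabet (wrapping around).
Doing the same to "granite": "epylgrc".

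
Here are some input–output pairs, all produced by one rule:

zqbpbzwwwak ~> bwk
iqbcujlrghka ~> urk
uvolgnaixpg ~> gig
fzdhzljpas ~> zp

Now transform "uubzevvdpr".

ed

What's happening: delete the first 3 characters, then keep one character in every 3, starting at position 2 (positions 2nd, 5th, 8th, ...).
Working it through for "uubzevvdpr": intermediate "zevvdpr", final "ed".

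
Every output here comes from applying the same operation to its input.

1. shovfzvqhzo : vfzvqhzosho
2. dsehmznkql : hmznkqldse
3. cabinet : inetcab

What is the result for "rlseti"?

etirls

Looking at the pairs, the operation is to move the first 3 characters to the end (rotate left by 3).
So "rlseti" becomes "etirls".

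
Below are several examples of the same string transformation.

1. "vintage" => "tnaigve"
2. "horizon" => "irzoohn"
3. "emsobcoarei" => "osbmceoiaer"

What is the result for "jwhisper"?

ihswpjer

In each case the input is transformed by: move the first 3 characters to the end (rotate left by 3), then take characters alternately from the front and the back (1st, last, 2nd, 2nd-last, ...).
On "jwhisper": the first step gives "isperjwh", and the second then gives "ihswpjer".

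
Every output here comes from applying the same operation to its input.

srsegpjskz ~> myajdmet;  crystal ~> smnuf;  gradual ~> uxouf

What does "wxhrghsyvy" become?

In each case the input is transformed by: delete the first 2 characters, then shift every letter 6 places backward in the alphabet (wrapping around).
For "wxhrghsyvy", step one produces "hrghsyvy"; step two turns that into "blabmsps".

blabmsps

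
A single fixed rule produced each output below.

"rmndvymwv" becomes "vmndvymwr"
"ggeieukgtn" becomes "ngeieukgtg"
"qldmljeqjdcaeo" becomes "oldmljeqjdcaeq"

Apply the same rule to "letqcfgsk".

In each case the input is transformed by: swap the first and last characters.
Doing the same to "letqcfgsk": "ketqcfgsl".

ketqcfgsl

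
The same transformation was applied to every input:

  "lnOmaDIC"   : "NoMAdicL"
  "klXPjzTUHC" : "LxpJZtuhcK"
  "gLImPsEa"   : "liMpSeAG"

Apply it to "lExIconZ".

eXiCONzL

The transformation: flip the case of every letter, then move the first character to the end.
"lExIconZ" → "LeXiCONz" → "eXiCONzL".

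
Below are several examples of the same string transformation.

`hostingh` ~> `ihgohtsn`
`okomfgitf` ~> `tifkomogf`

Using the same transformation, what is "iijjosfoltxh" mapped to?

lhxiijjsooft

What's happening: swap each adjacent pair of characters (1↔2, 3↔4, ...), then move the last 3 characters to the front (rotate right by 3).
On "iijjosfoltxh": the first step gives "iijjsooftlhx", and the second then gives "lhxiijjsooft".
(Check on "okomfgitf": → "komogftif" → "tifkomogf" ✓)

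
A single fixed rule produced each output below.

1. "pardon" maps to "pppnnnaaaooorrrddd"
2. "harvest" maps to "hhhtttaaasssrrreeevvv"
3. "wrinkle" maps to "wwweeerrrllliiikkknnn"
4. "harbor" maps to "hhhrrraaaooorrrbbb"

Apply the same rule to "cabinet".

The rule is to take characters alternately from the front and the back (1st, last, 2nd, 2nd-last, ...), then repeat every character 3 times.
For "cabinet", step one produces "ctaebni"; step two turns that into "ccctttaaaeeebbbnnniii".

ccctttaaaeeebbbnnniii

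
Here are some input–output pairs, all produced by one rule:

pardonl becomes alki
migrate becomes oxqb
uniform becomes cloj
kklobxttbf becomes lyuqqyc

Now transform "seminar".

The pattern: shift every letter 3 places backward in the alphabet (wrapping around), then delete the first 3 characters.
Working it through for "seminar": intermediate "pbjfkxo", final "fkxo".

fkxo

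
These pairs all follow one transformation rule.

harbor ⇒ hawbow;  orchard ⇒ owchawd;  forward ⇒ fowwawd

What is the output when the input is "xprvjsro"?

xpwvjswo

In each case the input is transformed by: replace every "r" with "w".
Doing the same to "xprvjsro": "xpwvjswo".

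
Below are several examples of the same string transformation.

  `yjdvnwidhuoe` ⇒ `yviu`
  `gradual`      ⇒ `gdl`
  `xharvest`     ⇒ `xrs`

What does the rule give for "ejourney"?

Looking at the pairs, the operation is to keep one character in every 3, starting at position 1 (positions 1st, 4th, 7th, ...).
On "ejourney" that produces "eue".

eue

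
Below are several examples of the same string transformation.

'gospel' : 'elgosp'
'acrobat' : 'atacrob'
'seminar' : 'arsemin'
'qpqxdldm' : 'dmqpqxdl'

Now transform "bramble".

lebramb

In each case the input is transformed by: move the last 2 characters to the front (rotate right by 2).
On "bramble" that produces "lebramb".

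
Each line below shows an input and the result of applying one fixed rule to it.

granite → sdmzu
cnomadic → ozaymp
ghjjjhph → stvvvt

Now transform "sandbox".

emzpn

What's happening: delete the last 2 characters, then shift every letter 12 places forward in the alphabet (wrapping around).
Working it through for "sandbox": intermediate "sandb", final "emzpn".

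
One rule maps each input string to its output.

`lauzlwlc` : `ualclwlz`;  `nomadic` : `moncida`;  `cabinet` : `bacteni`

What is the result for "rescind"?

serdnic

The transformation: move the first 3 characters to the end (rotate left by 3), then reverse the string.
Doing the same to "rescind": "serdnic".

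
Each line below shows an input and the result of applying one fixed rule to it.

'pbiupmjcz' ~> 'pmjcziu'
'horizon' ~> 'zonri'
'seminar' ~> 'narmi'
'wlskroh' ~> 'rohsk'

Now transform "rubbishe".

ishebb

What's happening: delete the first 2 characters, then move the first 2 characters to the end (rotate left by 2).
Applying both steps to "rubbishe": "bbishe", then "ishebb".
(Check on "seminar": → "minar" → "narmi" ✓)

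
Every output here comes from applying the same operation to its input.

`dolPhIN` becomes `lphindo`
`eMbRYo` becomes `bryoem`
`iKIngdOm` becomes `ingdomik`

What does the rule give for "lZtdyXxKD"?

tdyxxkdlz

In each case the input is transformed by: move the first 2 characters to the end (rotate left by 2), then convert every letter to lowercase.
"lZtdyXxKD" → "tdyxxkdlz".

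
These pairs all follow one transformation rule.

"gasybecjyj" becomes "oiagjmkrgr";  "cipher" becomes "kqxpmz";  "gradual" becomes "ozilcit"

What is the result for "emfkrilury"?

munszqtczg

The pattern: shift every letter 8 places forward in the alphabet (wrapping around).
On "emfkrilury" that produces "munszqtczg".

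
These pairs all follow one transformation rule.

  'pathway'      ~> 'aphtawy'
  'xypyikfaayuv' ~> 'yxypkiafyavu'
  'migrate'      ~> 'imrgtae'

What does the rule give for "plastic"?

What's happening: swap each adjacent pair of characters (1↔2, 3↔4, ...).
Doing the same to "plastic": "lpsaitc".

lpsaitc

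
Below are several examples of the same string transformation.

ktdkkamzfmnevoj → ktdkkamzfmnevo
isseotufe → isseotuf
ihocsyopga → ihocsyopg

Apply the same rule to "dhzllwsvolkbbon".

dhzllwsvolkbbo

Each output is the input with this applied: delete the last character.
On "dhzllwsvolkbbon" that produces "dhzllwsvolkbbo".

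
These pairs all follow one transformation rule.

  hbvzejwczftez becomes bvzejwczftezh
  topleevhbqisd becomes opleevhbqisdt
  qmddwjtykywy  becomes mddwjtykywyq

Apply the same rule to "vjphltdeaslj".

jphltdeasljv

The rule is to move the first character to the end.
Doing the same to "vjphltdeaslj": "jphltdeasljv".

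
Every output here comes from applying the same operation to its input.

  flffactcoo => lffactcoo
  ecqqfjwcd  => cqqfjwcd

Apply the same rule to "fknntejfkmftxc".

The pattern: delete the first character.
Applying that to "fknntejfkmftxc" gives "knntejfkmftxc".

knntejfkmftxc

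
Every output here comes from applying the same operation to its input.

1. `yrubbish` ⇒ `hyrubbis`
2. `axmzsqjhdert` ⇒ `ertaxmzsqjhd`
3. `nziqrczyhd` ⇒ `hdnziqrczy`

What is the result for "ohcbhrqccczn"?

In each case the input is transformed by: swap the front and back halves of the string, then move the first 3 characters to the end (rotate left by 3).
So "ohcbhrqccczn" becomes "cznohcbhrqcc".

cznohcbhrqcc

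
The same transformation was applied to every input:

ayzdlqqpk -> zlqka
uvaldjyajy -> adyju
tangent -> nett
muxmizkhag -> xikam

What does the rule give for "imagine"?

What's happening: keep every other character starting from the first (positions 1st, 3rd, 5th, ...), then move the first character to the end.
For "imagine", step one produces "iaie"; step two turns that into "aiei".
(Check on "muxmizkhag": → "mxika" → "xikam" ✓)

aiei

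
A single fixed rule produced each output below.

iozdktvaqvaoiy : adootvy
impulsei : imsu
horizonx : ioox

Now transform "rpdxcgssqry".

gprsx

The transformation: keep every other character starting from the second (positions 2nd, 4th, 6th, ...), then sort the characters into alphabetical order.
Applying both steps to "rpdxcgssqry": "pxgsr", then "gprsx".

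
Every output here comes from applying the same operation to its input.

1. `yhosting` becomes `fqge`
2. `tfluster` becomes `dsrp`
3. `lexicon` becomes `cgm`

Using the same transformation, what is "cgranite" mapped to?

Looking at the pairs, the operation is to shift every letter 2 places backward in the alphabet (wrapping around), then keep every other character starting from the second (positions 2nd, 4th, 6th, ...).
For "cgranite", step one produces "aepylgrc"; step two turns that into "eygc".

eygc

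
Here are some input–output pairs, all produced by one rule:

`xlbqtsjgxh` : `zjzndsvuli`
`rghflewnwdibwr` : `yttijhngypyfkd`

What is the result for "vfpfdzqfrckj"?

mlxhrhfbshte

Rule — move the last 2 characters to the front (rotate right by 2), then shift every letter 2 places forward in the alphabet (wrapping around).
Starting from "vfpfdzqfrckj": after the first operation, "kjvfpfdzqfrc"; after the second, "mlxhrhfbshte".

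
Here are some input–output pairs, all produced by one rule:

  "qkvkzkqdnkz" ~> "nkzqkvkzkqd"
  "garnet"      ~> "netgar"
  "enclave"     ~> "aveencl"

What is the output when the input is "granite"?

itegran

In each case the input is transformed by: move the last 3 characters to the front (rotate right by 3).
On "granite" that produces "itegran".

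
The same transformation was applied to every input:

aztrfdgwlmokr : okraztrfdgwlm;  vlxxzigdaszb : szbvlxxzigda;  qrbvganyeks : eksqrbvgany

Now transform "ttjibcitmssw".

sswttjibcitm

In each case the input is transformed by: move the last 3 characters to the front (rotate right by 3).
On "ttjibcitmssw" that produces "sswttjibcitm".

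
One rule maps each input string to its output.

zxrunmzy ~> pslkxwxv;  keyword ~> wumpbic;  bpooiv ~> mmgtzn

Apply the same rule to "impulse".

What's happening: move the first 2 characters to the end (rotate left by 2), then shift every letter 2 places backward in the alphabet (wrapping around).
Starting from "impulse": after the first operation, "pulseim"; after the second, "nsjqcgk".
(Check on "bpooiv": → "ooivbp" → "mmgtzn" ✓)

nsjqcgk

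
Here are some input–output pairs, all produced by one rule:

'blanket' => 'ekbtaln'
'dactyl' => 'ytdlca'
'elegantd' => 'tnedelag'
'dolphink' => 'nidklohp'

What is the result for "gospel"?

Each output is the input with this applied: move the last 3 characters to the front (rotate right by 3), then swap each adjacent pair of characters (1↔2, 3↔4, ...).
For "gospel", step one produces "pelgos"; step two turns that into "epglso".

epglso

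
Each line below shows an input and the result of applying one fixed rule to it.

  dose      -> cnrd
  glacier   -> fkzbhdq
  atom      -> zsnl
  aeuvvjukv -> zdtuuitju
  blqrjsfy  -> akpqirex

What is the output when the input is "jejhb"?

idiga

In each case the input is transformed by: shift every letter 1 place backward in the alphabet (wrapping around).
Applying that to "jejhb" gives "idiga".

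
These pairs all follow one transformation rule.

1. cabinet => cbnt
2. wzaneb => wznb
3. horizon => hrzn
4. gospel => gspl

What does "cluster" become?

clstr

What's happening: remove every vowel.
For "cluster" the result is "clstr".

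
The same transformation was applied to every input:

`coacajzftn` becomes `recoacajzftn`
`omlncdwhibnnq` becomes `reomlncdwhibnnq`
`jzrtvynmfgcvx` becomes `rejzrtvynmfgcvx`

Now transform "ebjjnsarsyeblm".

reebjjnsarsyeblm

The pattern: prepend "re".
Applying that to "ebjjnsarsyeblm" gives "reebjjnsarsyeblm".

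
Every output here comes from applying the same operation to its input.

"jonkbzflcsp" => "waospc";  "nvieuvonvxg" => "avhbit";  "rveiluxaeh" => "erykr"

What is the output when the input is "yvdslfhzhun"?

What's happening: shift every letter 13 places forward in the alphabet (wrapping around) — i.e. ROT13, then keep every other character starting from the first (positions 1st, 3rd, 5th, ...).
Working it through for "yvdslfhzhun": intermediate "liqfysumuha", final "lqyuua".

lqyuua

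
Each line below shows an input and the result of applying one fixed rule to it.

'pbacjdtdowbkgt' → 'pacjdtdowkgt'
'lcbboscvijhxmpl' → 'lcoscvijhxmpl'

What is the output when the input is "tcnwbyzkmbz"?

The transformation: remove every "b".
So "tcnwbyzkmbz" becomes "tcnwyzkmz".

tcnwyzkmz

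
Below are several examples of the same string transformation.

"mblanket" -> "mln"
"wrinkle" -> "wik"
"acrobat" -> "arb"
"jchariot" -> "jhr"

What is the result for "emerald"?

Rule — delete the last 2 characters, then keep every other character starting from the first (positions 1st, 3rd, 5th, ...).
On "emerald": the first step gives "emera", and the second then gives "eea".

eea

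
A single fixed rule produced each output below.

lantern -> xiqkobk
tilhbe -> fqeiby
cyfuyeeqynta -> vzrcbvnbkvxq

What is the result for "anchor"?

Each output is the input with this applied: swap each adjacent pair of characters (1↔2, 3↔4, ...), then shift every letter 3 places backward in the alphabet (wrapping around).
On "anchor" that produces "kxezol".

kxezol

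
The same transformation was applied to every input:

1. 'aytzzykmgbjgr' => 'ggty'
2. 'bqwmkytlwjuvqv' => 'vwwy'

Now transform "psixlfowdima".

adfi

Each output is the input with this applied: keep one character in every 3, starting at position 3 (positions 3rd, 6th, 9th, ...), then sort the characters into alphabetical order.
Applying both steps to "psixlfowdima": "ifda", then "adfi".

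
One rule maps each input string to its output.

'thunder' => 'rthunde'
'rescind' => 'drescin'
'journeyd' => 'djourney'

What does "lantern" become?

nlanter

Looking at the pairs, the operation is to move the last character to the front.
For "lantern" the result is "nlanter".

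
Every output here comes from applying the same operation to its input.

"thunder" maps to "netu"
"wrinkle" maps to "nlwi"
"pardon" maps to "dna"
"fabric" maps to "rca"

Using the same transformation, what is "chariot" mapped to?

The transformation: move the first 3 characters to the end (rotate left by 3), then keep every other character starting from the first (positions 1st, 3rd, 5th, ...).
On "chariot": the first step gives "riotcha", and the second then gives "roca".
(Check on "pardon": → "donpar" → "dna" ✓)

roca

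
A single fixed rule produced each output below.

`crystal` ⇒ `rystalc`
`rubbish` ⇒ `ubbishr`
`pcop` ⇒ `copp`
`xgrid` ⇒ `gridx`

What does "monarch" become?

The rule is to move the first character to the end.
For "monarch" the result is "onarchm".

onarchm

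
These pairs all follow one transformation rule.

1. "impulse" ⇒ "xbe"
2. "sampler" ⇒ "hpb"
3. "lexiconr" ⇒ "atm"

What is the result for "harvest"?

wpg

In each case the input is transformed by: shift every letter 11 places backward in the alphabet (wrapping around), then keep only the first 3 characters.
Starting from "harvest": after the first operation, "wpgkthi"; after the second, "wpg".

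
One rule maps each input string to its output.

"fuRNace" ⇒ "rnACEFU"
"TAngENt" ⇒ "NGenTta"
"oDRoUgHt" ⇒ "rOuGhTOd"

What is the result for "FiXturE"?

Looking at the pairs, the operation is to move the first 2 characters to the end (rotate left by 2), then flip the case of every letter.
Working it through for "FiXturE": intermediate "XturEFi", final "xTURefI".

xTURefI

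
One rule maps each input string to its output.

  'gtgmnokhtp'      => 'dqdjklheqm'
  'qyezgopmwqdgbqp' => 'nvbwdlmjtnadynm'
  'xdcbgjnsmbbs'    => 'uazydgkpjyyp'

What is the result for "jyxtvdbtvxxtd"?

What's happening: shift every letter 3 places backward in the alphabet (wrapping around).
On "jyxtvdbtvxxtd" that produces "gvuqsayqsuuqa".

gvuqsayqsuuqa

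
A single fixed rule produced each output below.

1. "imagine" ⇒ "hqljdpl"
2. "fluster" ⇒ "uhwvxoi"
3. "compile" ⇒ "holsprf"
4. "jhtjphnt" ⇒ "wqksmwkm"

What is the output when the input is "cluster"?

uhwvxof

The rule is to reverse the string, then shift every letter 3 places forward in the alphabet (wrapping around).
"cluster" → "retsulc" → "uhwvxof".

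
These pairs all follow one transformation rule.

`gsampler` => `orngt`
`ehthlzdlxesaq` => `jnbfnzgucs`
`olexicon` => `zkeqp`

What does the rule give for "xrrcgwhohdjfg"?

eiyjqjflhi

Each output is the input with this applied: delete the first 3 characters, then shift every letter 2 places forward in the alphabet (wrapping around).
Starting from "xrrcgwhohdjfg": after the first operation, "cgwhohdjfg"; after the second, "eiyjqjflhi".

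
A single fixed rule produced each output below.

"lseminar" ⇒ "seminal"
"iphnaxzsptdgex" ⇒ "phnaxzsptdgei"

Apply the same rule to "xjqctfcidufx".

In each case the input is transformed by: delete the last character, then move the first character to the end.
On "xjqctfcidufx": the first step gives "xjqctfciduf", and the second then gives "jqctfcidufx".
(Check on "lseminar": → "lsemina" → "seminal" ✓)

jqctfcidufx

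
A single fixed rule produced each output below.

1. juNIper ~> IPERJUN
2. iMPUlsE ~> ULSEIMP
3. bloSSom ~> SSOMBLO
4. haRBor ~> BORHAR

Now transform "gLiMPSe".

MPSEGLI

What's happening: move the first 3 characters to the end (rotate left by 3), then convert every letter to uppercase.
"gLiMPSe" → "MPSegLi" → "MPSEGLI".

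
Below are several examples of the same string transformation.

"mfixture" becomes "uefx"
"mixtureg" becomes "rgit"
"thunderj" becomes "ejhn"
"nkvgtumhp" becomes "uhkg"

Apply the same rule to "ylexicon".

cnlx

Looking at the pairs, the operation is to keep every other character starting from the second (positions 2nd, 4th, 6th, ...), then move the last 2 characters to the front (rotate right by 2).
For "ylexicon", step one produces "lxcn"; step two turns that into "cnlx".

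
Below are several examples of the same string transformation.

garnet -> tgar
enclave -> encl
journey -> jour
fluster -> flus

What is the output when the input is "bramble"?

bram

Rule — move the last 3 characters to the front (rotate right by 3), then keep only the last 4 characters.
Starting from "bramble": after the first operation, "blebram"; after the second, "bram".
(Check on "garnet": → "netgar" → "tgar" ✓)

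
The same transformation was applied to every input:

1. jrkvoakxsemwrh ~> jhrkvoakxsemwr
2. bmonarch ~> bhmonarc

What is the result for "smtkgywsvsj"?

The pattern: swap the first and last characters, then move the last character to the front.
On "smtkgywsvsj" that produces "sjmtkgywsvs".

sjmtkgywsvs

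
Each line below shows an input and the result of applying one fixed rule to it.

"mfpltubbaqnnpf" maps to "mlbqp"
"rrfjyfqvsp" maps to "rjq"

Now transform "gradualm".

gdl

Rule — delete the last character, then keep one character in every 3, starting at position 1 (positions 1st, 4th, 7th, ...).
On "gradualm": the first step gives "gradual", and the second then gives "gdl".
(Check on "mfpltubbaqnnpf": → "mfpltubbaqnnp" → "mlbqp" ✓)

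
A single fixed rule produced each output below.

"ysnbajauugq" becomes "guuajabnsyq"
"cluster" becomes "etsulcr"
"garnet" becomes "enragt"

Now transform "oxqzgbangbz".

Each output is the input with this applied: reverse the string, then move the first character to the end.
"oxqzgbangbz" → "zbgnabgzqxo" → "bgnabgzqxoz".
(Check on "ysnbajauugq": → "qguuajabnsy" → "guuajabnsyq" ✓)

bgnabgzqxoz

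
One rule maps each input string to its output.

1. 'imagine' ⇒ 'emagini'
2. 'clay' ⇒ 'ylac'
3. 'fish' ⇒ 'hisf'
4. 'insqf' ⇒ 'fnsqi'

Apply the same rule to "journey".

yournej

The transformation: swap the first and last characters.
For "journey" the result is "yournej".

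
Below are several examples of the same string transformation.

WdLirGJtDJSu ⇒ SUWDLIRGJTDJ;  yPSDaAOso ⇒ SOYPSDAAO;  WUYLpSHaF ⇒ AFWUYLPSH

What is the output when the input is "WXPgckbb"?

The pattern: move the last 2 characters to the front (rotate right by 2), then convert every letter to uppercase.
For "WXPgckbb", step one produces "bbWXPgck"; step two turns that into "BBWXPGCK".

BBWXPGCK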